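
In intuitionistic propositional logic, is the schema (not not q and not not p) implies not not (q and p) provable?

This is the distribution of double negation over conjunction, which is intuitionistically derivable.
Assume not not q, not not p, and not (q and p). From q we'd get not p (since q and p is refuted), contradicting not not p; so not q, contradicting not not q.

Yes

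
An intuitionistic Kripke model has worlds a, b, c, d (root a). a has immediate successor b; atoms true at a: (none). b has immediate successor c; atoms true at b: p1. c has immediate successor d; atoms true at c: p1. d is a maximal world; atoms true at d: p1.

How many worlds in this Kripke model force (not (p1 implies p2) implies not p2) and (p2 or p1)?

a: does not force it — a does not force (not (p1 implies p2) implies not p2) and (p2 or p1) since a fails p2 or p1.
b: forces it.
c: forces it.
d: forces it.
Worlds forcing the formula: {b, c, d}.

3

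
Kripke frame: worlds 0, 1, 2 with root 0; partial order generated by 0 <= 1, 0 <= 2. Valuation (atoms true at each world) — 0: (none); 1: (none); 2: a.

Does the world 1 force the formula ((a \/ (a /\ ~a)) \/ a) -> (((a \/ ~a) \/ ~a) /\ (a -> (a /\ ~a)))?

Yes

1 ||- ((a \/ (a /\ ~a)) \/ a) -> (((a \/ ~a) \/ ~a) /\ (a -> (a /\ ~a))) vacuously: no world accessible from 1 forces the antecedent (a \/ (a /\ ~a)) \/ a.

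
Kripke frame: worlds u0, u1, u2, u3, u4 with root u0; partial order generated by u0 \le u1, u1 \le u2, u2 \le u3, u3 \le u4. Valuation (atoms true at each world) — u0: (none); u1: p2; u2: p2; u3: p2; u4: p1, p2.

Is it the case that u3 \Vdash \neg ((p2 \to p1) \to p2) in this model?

No

u3 \nVdash \neg ((p2 \to p1) \to p2) since u3 is accessible from u3 and u3 \Vdash (p2 \to p1) \to p2.
u3 \Vdash (p2 \to p1) \to p2: every world accessible from u3 that forces p2 \to p1 (namely u4) also forces p2.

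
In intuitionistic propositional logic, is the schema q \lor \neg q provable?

No

This is the law of excluded middle, which is not intuitionistically valid.
A Kripke countermodel: worlds u, v; order generated by u \le v; atoms true at each world — u:{}; v:{q}.
u \nVdash q \lor \neg q: neither disjunct is forced at u.
u lacks atom q, so u \nVdash q.
So the root u does not force the formula.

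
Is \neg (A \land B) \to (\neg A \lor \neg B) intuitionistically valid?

No

This is the constructively invalid direction of De Morgan's law for conjunction, which is not intuitionistically valid.
A Kripke countermodel: worlds 0, 1, 2; order generated by 0 \le 1, 0 \le 2; atoms true at each world — 0:{}; 1:{A}; 2:{B}.
0 \nVdash \neg (A \land B) \to (\neg A \lor \neg B): already at 0 itself, 0 \Vdash \neg (A \land B) but 0 \nVdash \neg A \lor \neg B.
0 \nVdash \neg A \lor \neg B: neither disjunct is forced at 0.
0 \nVdash \neg A since 1 is accessible from 0 and 1 \Vdash A.
So the root 0 does not force the formula.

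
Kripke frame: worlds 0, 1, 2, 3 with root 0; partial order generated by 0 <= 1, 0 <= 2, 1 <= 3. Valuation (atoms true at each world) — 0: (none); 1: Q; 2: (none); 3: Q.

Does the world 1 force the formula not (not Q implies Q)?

1 does not force not (not Q implies Q) since 1 is accessible from 1 and 1 forces not Q implies Q.
1 forces not Q implies Q vacuously: no world accessible from 1 forces the antecedent not Q.

No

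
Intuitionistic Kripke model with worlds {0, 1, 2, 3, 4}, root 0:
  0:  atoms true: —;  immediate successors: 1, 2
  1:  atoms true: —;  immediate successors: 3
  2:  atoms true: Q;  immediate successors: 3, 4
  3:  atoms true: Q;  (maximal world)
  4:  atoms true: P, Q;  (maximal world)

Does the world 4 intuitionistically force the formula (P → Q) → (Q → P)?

4 ⊩ (P → Q) → (Q → P): every world accessible from 4 that forces P → Q (namely 4) also forces Q → P.

Yes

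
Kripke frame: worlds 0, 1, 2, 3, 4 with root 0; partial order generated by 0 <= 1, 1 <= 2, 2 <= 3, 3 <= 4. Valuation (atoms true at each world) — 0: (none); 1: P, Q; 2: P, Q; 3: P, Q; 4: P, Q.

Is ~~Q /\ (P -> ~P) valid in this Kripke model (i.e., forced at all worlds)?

No

Not every world: 0 ||-/- ~~Q /\ (P -> ~P).
0 ||-/- ~~Q /\ (P -> ~P) since 0 fails P -> ~P.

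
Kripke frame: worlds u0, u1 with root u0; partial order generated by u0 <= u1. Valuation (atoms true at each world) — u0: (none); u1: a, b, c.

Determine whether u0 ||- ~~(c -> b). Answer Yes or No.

u0 ||- ~~(c -> b): no world accessible from u0 forces ~(c -> b).

Yes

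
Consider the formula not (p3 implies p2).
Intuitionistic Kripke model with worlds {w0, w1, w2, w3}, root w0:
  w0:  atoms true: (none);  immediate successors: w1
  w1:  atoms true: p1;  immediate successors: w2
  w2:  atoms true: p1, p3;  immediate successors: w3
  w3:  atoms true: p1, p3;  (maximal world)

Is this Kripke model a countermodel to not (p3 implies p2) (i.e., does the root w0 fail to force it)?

No

w0 forces not (p3 implies p2): no world accessible from w0 forces p3 implies p2.
So the root w0 forces not (p3 implies p2); the model is not a countermodel.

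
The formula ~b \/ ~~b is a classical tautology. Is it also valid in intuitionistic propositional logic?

This is the weak law of excluded middle, which is not intuitionistically valid.
A Kripke countermodel: worlds s0, s1, s2; order generated by s0 <= s1, s0 <= s2; atoms true at each world — s0:{}; s1:{b}; s2:{}.
s0 ||-/- ~b \/ ~~b: neither disjunct is forced at s0.
s0 ||-/- ~b since s1 is accessible from s0 and s1 ||- b.
So the root s0 does not force the formula.

No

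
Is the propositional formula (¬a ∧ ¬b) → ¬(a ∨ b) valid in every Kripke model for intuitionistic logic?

Yes

This is a constructively valid De Morgan direction (conjunction of negations to negated disjunction), which is intuitionistically derivable.
If both ¬a and ¬b hold at a world, no accessible world forces a or forces b, so none forces a ∨ b.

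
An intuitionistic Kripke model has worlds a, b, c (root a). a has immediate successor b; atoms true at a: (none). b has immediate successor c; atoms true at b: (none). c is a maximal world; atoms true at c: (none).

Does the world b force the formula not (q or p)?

b forces not (q or p): no world accessible from b forces q or p.

Yes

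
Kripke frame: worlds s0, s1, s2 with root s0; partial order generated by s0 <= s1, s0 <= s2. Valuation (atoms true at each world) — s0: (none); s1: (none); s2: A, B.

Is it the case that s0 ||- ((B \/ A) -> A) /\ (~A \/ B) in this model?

No

s0 ||-/- ((B \/ A) -> A) /\ (~A \/ B) since s0 fails ~A \/ B.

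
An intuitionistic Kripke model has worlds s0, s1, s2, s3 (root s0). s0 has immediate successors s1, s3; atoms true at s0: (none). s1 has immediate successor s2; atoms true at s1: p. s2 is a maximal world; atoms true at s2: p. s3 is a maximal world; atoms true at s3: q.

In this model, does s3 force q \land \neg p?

s3 \Vdash q \land \neg p since s3 forces both conjuncts.

Yes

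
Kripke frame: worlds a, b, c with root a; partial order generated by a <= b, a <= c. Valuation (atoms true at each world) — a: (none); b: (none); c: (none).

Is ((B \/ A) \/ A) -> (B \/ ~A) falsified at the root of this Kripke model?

No

a ||- ((B \/ A) \/ A) -> (B \/ ~A) vacuously: no world accessible from a forces the antecedent (B \/ A) \/ A.
So the root a forces ((B \/ A) \/ A) -> (B \/ ~A); the model is not a countermodel.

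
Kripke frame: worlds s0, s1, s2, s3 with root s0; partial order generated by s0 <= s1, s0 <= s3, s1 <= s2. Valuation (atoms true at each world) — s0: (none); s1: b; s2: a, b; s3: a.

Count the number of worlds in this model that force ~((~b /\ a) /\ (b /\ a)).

4

s0: forces it.
s1: forces it.
s2: forces it.
s3: forces it.
Worlds forcing the formula: {s0, s1, s2, s3}.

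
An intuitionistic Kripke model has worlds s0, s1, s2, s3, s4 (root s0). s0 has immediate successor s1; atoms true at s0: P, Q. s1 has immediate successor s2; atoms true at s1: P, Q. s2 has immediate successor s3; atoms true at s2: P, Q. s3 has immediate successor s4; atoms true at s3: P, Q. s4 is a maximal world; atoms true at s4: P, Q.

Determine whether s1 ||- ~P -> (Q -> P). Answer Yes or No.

Yes

s1 ||- ~P -> (Q -> P) vacuously: no world accessible from s1 forces the antecedent ~P.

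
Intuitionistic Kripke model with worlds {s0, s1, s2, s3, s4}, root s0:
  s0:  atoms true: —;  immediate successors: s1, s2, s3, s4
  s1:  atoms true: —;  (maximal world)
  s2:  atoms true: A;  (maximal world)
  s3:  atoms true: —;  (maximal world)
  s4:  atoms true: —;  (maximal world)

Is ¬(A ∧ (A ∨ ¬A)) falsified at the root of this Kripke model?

Yes

s0 ⊮ ¬(A ∧ (A ∨ ¬A)) since s2 is accessible from s0 and s2 ⊩ A ∧ (A ∨ ¬A).
s2 ⊩ A ∧ (A ∨ ¬A) since s2 forces both conjuncts.
So the root s0 does not force ¬(A ∧ (A ∨ ¬A)); the model is a countermodel.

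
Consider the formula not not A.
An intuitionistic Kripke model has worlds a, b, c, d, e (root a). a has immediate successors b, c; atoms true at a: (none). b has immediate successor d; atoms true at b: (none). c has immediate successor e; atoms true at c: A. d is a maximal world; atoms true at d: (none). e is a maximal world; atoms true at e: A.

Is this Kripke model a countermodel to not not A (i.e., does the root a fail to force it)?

Yes

a does not force not not A since b is accessible from a and b forces not A.
b forces not A: no world accessible from b forces A.
So the root a does not force not not A; the model is a countermodel.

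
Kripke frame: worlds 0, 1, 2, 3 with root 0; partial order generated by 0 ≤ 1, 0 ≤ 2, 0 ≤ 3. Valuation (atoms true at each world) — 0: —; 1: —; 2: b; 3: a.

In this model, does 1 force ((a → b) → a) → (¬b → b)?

Yes

1 ⊩ ((a → b) → a) → (¬b → b) vacuously: no world accessible from 1 forces the antecedent (a → b) → a.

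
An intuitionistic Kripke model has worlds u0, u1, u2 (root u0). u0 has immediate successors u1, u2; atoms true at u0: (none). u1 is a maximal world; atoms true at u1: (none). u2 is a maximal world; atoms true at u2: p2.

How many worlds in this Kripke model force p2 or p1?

u0: does not force it — u0 does not force p2 or p1: neither disjunct is forced at u0.
u1: does not force it.
u2: forces it.
Worlds forcing the formula: {u2}.

1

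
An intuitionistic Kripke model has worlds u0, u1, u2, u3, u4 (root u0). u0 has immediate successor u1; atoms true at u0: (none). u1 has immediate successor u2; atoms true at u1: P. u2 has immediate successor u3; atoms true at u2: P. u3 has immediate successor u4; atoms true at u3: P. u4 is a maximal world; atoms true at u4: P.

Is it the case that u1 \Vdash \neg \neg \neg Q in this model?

u1 \Vdash \neg \neg \neg Q: no world accessible from u1 forces \neg \neg Q.

Yes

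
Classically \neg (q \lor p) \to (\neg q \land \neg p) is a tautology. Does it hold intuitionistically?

Yes

This is a constructively valid De Morgan direction (negated disjunction to conjunction of negations), which is intuitionistically derivable.
From \neg (q \lor p): if q held then q \lor p would, contradiction — so \neg q; similarly \neg p.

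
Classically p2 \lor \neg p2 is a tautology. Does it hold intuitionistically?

This is the law of excluded middle, which is not intuitionistically valid.
A Kripke countermodel: worlds a, b; order generated by a \le b; atoms true at each world — a:{}; b:{p2}.
a \nVdash p2 \lor \neg p2: neither disjunct is forced at a.
a lacks atom p2, so a \nVdash p2.
So the root a does not force the formula.

No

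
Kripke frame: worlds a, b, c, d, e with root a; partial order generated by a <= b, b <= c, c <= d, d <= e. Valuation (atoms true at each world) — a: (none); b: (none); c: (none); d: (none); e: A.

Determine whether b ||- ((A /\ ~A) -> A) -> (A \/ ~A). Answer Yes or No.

No

b ||-/- ((A /\ ~A) -> A) -> (A \/ ~A): already at b itself, b ||- (A /\ ~A) -> A but b ||-/- A \/ ~A.
b ||-/- A \/ ~A: neither disjunct is forced at b.
b lacks atom A, so b ||-/- A.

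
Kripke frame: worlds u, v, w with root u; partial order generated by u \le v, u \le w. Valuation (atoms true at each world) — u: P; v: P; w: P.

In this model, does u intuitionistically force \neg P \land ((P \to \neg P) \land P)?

u \nVdash \neg P \land ((P \to \neg P) \land P) since u fails \neg P.

No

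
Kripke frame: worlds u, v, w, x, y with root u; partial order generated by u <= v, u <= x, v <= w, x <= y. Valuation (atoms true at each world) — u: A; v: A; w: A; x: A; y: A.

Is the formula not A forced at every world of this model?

No

Not every world: u does not force not A.
u does not force not A since u is accessible from u and u forces A.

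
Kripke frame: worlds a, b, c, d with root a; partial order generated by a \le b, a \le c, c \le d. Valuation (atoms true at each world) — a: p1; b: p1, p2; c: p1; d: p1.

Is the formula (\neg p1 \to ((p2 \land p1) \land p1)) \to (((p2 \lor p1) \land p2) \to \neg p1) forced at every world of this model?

No

Not every world: a \nVdash (\neg p1 \to ((p2 \land p1) \land p1)) \to (((p2 \lor p1) \land p2) \to \neg p1).
a \nVdash (\neg p1 \to ((p2 \land p1) \land p1)) \to (((p2 \lor p1) \land p2) \to \neg p1): already at a itself, a \Vdash \neg p1 \to ((p2 \land p1) \land p1) but a \nVdash ((p2 \lor p1) \land p2) \to \neg p1.
a \nVdash ((p2 \lor p1) \land p2) \to \neg p1: at the accessible world b, b \Vdash (p2 \lor p1) \land p2 but b \nVdash \neg p1.
b \nVdash \neg p1 since b is accessible from b and b \Vdash p1.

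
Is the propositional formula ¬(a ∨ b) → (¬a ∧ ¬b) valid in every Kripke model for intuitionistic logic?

Yes

This is a constructively valid De Morgan direction (negated disjunction to conjunction of negations), which is intuitionistically derivable.
From ¬(a ∨ b): if a held then a ∨ b would, contradiction — so ¬a; similarly ¬b.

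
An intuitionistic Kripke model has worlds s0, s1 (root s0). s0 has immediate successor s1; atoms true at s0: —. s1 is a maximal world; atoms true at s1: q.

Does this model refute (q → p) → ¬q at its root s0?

s0 ⊩ (q → p) → ¬q vacuously: no world accessible from s0 forces the antecedent q → p.
So the root s0 forces (q → p) → ¬q; the model is not a countermodel.

No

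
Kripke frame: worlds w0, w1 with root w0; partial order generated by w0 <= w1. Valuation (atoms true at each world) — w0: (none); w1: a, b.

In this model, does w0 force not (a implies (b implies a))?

w0 does not force not (a implies (b implies a)) since w0 is accessible from w0 and w0 forces a implies (b implies a).
w0 forces a implies (b implies a): every world accessible from w0 that forces a (namely w1) also forces b implies a.

No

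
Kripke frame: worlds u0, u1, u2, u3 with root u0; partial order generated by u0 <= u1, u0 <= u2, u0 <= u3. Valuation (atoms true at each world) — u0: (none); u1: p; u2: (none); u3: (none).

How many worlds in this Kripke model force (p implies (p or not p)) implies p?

u0: does not force it — u0 does not force (p implies (p or not p)) implies p: already at u0 itself, u0 forces p implies (p or not p) but u0 does not force p.
u1: forces it.
u2: does not force it.
u3: does not force it.
Worlds forcing the formula: {u1}.

1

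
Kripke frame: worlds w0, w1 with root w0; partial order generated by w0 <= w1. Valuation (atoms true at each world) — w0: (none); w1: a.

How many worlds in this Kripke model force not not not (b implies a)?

w0: does not force it — w0 does not force not not not (b implies a) since w0 is accessible from w0 and w0 forces not not (b implies a).
w1: does not force it — w1 does not force not not not (b implies a) since w1 is accessible from w1 and w1 forces not not (b implies a).
Worlds forcing the formula: { }.

0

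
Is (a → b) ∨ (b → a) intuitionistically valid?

No

This is the Gödel–Dummett linearity axiom, which is not intuitionistically valid.
A Kripke countermodel: worlds u0, u1, u2; order generated by u0 ≤ u1, u0 ≤ u2; atoms true at each world — u0:{}; u1:{a}; u2:{b}.
u0 ⊮ (a → b) ∨ (b → a): neither disjunct is forced at u0.
u0 ⊮ a → b: at the accessible world u1, u1 ⊩ a but u1 ⊮ b.
u1 lacks atom b, so u1 ⊮ b.
So the root u0 does not force the formula.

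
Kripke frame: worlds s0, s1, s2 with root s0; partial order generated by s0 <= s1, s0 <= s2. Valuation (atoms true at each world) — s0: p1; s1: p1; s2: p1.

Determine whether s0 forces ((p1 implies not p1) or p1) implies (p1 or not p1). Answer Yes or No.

Yes

s0 forces ((p1 implies not p1) or p1) implies (p1 or not p1): every world accessible from s0 that forces (p1 implies not p1) or p1 (namely s0, s1, s2) also forces p1 or not p1.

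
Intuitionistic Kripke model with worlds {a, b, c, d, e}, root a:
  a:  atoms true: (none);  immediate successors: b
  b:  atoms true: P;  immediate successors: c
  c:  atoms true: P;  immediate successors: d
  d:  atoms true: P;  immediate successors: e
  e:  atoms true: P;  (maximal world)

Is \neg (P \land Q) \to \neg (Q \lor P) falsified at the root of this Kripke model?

a \nVdash \neg (P \land Q) \to \neg (Q \lor P): already at a itself, a \Vdash \neg (P \land Q) but a \nVdash \neg (Q \lor P).
a \nVdash \neg (Q \lor P) since b is accessible from a and b \Vdash Q \lor P.
b \Vdash Q \lor P via the disjunct P.
So the root a does not force \neg (P \land Q) \to \neg (Q \lor P); the model is a countermodel.

Yes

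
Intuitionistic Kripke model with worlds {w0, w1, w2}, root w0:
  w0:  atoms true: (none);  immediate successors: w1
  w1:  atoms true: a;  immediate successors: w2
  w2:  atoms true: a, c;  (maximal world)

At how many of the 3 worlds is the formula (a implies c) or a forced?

w0: does not force it — w0 does not force (a implies c) or a: neither disjunct is forced at w0.
w1: forces it.
w2: forces it.
Worlds forcing the formula: {w1, w2}.

2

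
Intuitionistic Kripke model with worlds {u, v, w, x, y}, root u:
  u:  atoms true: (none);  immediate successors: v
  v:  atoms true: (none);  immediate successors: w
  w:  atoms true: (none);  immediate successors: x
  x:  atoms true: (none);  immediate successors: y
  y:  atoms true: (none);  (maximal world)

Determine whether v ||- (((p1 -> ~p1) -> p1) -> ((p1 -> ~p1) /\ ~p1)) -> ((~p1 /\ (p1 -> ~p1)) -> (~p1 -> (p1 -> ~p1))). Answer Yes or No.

Yes

v ||- (((p1 -> ~p1) -> p1) -> ((p1 -> ~p1) /\ ~p1)) -> ((~p1 /\ (p1 -> ~p1)) -> (~p1 -> (p1 -> ~p1))): every world accessible from v that forces ((p1 -> ~p1) -> p1) -> ((p1 -> ~p1) /\ ~p1) (namely v, w, x, y) also forces (~p1 /\ (p1 -> ~p1)) -> (~p1 -> (p1 -> ~p1)).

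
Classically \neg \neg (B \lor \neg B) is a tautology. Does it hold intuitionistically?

Yes

This is the double negation of excluded middle, which is intuitionistically derivable.
Assuming \neg (B \lor \neg B): from B we'd get B \lor \neg B, so \neg B; but then B \lor \neg B again — contradiction. Hence \neg \neg (B \lor \neg B).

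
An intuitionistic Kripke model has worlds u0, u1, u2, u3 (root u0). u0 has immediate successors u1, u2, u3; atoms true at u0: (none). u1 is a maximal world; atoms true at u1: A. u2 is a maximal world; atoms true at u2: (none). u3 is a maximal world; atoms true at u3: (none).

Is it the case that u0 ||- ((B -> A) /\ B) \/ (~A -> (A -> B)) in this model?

Yes

u0 ||- ((B -> A) /\ B) \/ (~A -> (A -> B)) via the disjunct ~A -> (A -> B).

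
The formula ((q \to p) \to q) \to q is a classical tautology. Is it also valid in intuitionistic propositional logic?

This is Peirce's law, which is not intuitionistically valid.
A Kripke countermodel: worlds u, v; order generated by u \le v; atoms true at each world — u:{}; v:{q}.
u \nVdash ((q \to p) \to q) \to q: already at u itself, u \Vdash (q \to p) \to q but u \nVdash q.
u lacks atom q, so u \nVdash q.
So the root u does not force the formula.

No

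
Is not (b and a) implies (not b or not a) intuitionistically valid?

This is the constructively invalid direction of De Morgan's law for conjunction, which is not intuitionistically valid.
A Kripke countermodel: worlds u0, u1, u2; order generated by u0 <= u1, u0 <= u2; atoms true at each world — u0:{}; u1:{b}; u2:{a}.
u0 does not force not (b and a) implies (not b or not a): already at u0 itself, u0 forces not (b and a) but u0 does not force not b or not a.
u0 does not force not b or not a: neither disjunct is forced at u0.
u0 does not force not b since u1 is accessible from u0 and u1 forces b.
So the root u0 does not force the formula.

No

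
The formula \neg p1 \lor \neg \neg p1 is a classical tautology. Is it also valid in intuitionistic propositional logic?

This is the weak law of excluded middle, which is not intuitionistically valid.
A Kripke countermodel: worlds a, b, c; order generated by a \le b, a \le c; atoms true at each world — a:{}; b:{p1}; c:{}.
a \nVdash \neg p1 \lor \neg \neg p1: neither disjunct is forced at a.
a \nVdash \neg p1 since b is accessible from a and b \Vdash p1.
So the root a does not force the formula.

No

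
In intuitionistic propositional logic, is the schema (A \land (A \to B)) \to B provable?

This is modus ponens in implicational form, which is intuitionistically derivable.
If a world forces A and A \to B, then applying the implication at that world (which is accessible from itself) gives B.

Yes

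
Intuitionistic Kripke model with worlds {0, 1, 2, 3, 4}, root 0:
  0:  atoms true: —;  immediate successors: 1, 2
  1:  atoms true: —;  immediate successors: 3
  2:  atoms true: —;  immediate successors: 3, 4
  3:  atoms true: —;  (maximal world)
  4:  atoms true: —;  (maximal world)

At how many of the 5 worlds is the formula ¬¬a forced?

0: does not force it — 0 ⊮ ¬¬a since 0 is accessible from 0 and 0 ⊩ ¬a.
1: does not force it — 1 ⊮ ¬¬a since 1 is accessible from 1 and 1 ⊩ ¬a.
2: does not force it.
3: does not force it.
4: does not force it.
Worlds forcing the formula: { }.

0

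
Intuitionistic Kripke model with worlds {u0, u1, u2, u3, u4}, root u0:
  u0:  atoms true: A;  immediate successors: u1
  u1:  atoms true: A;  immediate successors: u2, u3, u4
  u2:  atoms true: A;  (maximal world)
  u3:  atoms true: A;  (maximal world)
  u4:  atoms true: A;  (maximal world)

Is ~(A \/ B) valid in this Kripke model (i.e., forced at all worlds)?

Not every world: u0 ||-/- ~(A \/ B).
u0 ||-/- ~(A \/ B) since u0 is accessible from u0 and u0 ||- A \/ B.
u0 ||- A \/ B via the disjunct A.

No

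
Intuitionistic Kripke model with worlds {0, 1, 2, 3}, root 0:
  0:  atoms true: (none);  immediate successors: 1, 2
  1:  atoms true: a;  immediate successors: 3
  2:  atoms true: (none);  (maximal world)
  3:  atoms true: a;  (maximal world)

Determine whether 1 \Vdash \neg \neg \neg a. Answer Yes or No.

No

1 \nVdash \neg \neg \neg a since 1 is accessible from 1 and 1 \Vdash \neg \neg a.
1 \Vdash \neg \neg a: no world accessible from 1 forces \neg a.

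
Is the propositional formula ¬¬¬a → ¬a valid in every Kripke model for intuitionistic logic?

This is triple-negation reduction, which is intuitionistically derivable.
Assume ¬¬¬a and suppose a. Then ¬¬a (double-negation introduction), contradicting ¬¬¬a. So ¬a.

Yes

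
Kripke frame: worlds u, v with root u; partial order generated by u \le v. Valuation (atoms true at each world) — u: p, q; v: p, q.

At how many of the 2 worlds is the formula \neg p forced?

u: does not force it — u \nVdash \neg p since u is accessible from u and u \Vdash p.
v: does not force it — v \nVdash \neg p since v is accessible from v and v \Vdash p.
Worlds forcing the formula: { }.

0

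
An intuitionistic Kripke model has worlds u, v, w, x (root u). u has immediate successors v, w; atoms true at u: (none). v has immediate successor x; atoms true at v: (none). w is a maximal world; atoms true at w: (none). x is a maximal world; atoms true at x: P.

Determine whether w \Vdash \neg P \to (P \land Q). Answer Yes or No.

w \nVdash \neg P \to (P \land Q): already at w itself, w \Vdash \neg P but w \nVdash P \land Q.
w \nVdash P \land Q since w fails P.

No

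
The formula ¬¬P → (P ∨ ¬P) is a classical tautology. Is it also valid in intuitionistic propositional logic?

No

This is a variant of double-negation elimination (deriving excluded middle from double negation), which is not intuitionistically valid.
A Kripke countermodel: worlds u, v; order generated by u ≤ v; atoms true at each world — u:{}; v:{P}.
u ⊮ ¬¬P → (P ∨ ¬P): already at u itself, u ⊩ ¬¬P but u ⊮ P ∨ ¬P.
u ⊮ P ∨ ¬P: neither disjunct is forced at u.
u lacks atom P, so u ⊮ P.
So the root u does not force the formula.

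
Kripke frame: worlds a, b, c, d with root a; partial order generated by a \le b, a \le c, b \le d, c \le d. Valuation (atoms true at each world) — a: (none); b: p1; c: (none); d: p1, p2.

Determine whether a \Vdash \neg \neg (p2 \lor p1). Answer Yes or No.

a \Vdash \neg \neg (p2 \lor p1): no world accessible from a forces \neg (p2 \lor p1).

Yes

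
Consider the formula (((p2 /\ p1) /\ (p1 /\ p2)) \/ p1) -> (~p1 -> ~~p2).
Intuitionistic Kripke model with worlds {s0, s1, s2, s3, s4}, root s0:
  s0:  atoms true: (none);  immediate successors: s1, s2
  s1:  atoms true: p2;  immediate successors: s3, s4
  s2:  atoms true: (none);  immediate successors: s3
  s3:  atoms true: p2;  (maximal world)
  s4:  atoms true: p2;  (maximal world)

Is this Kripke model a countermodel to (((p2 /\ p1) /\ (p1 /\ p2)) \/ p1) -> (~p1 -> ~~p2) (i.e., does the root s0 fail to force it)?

s0 ||- (((p2 /\ p1) /\ (p1 /\ p2)) \/ p1) -> (~p1 -> ~~p2) vacuously: no world accessible from s0 forces the antecedent ((p2 /\ p1) /\ (p1 /\ p2)) \/ p1.
So the root s0 forces (((p2 /\ p1) /\ (p1 /\ p2)) \/ p1) -> (~p1 -> ~~p2); the model is not a countermodel.

No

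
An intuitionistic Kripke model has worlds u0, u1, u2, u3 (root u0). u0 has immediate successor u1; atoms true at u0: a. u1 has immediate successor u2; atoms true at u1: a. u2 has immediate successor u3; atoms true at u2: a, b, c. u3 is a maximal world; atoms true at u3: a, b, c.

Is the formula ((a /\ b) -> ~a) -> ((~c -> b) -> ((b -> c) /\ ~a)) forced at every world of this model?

u0 ||- ((a /\ b) -> ~a) -> ((~c -> b) -> ((b -> c) /\ ~a)) vacuously: no world accessible from u0 forces the antecedent (a /\ b) -> ~a.
Since the root u0 forces ((a /\ b) -> ~a) -> ((~c -> b) -> ((b -> c) /\ ~a)) and forcing is persistent (monotone upward), every world forces it.

Yes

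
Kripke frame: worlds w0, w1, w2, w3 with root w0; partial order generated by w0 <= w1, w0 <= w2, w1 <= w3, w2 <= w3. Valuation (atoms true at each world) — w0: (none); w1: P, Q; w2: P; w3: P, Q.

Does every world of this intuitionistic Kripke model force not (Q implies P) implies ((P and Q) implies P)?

Yes

w0 forces not (Q implies P) implies ((P and Q) implies P) vacuously: no world accessible from w0 forces the antecedent not (Q implies P).
Since the root w0 forces not (Q implies P) implies ((P and Q) implies P) and forcing is persistent (monotone upward), every world forces it.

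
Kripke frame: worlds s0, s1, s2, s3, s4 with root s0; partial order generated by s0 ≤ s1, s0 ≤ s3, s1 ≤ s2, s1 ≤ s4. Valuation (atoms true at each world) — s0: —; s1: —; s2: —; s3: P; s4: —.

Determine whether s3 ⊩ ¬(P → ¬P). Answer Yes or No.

s3 ⊩ ¬(P → ¬P): no world accessible from s3 forces P → ¬P.

Yes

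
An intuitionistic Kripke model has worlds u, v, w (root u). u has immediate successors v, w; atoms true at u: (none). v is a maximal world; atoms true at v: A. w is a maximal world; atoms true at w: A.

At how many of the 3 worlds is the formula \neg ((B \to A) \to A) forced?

0

u: does not force it — u \nVdash \neg ((B \to A) \to A) since v is accessible from u and v \Vdash (B \to A) \to A.
v: does not force it — v \nVdash \neg ((B \to A) \to A) since v is accessible from v and v \Vdash (B \to A) \to A.
w: does not force it.
Worlds forcing the formula: { }.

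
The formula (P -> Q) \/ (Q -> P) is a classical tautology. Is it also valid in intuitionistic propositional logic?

This is the Gödel–Dummett linearity axiom, which is not intuitionistically valid.
A Kripke countermodel: worlds w0, w1, w2; order generated by w0 <= w1, w0 <= w2; atoms true at each world — w0:{}; w1:{P}; w2:{Q}.
w0 ||-/- (P -> Q) \/ (Q -> P): neither disjunct is forced at w0.
w0 ||-/- P -> Q: at the accessible world w1, w1 ||- P but w1 ||-/- Q.
w1 lacks atom Q, so w1 ||-/- Q.
So the root w0 does not force the formula.

No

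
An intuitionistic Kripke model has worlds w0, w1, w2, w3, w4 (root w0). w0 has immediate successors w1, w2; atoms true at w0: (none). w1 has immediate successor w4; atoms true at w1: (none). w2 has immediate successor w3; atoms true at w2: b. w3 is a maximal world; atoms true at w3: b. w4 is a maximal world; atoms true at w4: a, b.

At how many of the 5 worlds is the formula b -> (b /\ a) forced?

2

w0: does not force it — w0 ||-/- b -> (b /\ a): at the accessible world w2, w2 ||- b but w2 ||-/- b /\ a.
w1: forces it.
w2: does not force it — w2 ||-/- b -> (b /\ a): already at w2 itself, w2 ||- b but w2 ||-/- b /\ a.
w3: does not force it.
w4: forces it.
Worlds forcing the formula: {w1, w4}.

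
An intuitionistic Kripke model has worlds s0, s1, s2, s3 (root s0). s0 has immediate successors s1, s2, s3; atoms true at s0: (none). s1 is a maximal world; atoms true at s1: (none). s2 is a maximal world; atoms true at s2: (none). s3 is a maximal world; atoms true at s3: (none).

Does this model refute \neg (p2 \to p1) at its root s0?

Yes

s0 \nVdash \neg (p2 \to p1) since s0 is accessible from s0 and s0 \Vdash p2 \to p1.
s0 \Vdash p2 \to p1 vacuously: no world accessible from s0 forces the antecedent p2.
So the root s0 does not force \neg (p2 \to p1); the model is a countermodel.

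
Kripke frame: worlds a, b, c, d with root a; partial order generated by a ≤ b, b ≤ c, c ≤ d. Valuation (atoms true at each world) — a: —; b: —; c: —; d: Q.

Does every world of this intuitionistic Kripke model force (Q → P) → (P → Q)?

a ⊩ (Q → P) → (P → Q) vacuously: no world accessible from a forces the antecedent Q → P.
Since the root a forces (Q → P) → (P → Q) and forcing is persistent (monotone upward), every world forces it.

Yes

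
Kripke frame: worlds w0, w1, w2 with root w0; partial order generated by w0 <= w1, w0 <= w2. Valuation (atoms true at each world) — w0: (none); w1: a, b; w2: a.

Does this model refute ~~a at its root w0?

w0 ||- ~~a: no world accessible from w0 forces ~a.
So the root w0 forces ~~a; the model is not a countermodel.

No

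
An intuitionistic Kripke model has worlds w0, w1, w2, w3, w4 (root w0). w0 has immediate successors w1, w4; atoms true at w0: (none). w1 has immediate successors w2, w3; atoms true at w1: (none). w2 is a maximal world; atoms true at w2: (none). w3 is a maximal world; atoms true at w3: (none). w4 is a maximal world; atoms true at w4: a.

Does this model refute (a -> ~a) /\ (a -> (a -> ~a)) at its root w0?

w0 ||-/- (a -> ~a) /\ (a -> (a -> ~a)) since w0 fails a -> ~a.
So the root w0 does not force (a -> ~a) /\ (a -> (a -> ~a)); the model is a countermodel.

Yes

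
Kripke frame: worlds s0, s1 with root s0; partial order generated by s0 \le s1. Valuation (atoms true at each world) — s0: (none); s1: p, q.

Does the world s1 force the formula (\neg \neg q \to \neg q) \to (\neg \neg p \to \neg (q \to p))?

Yes

s1 \Vdash (\neg \neg q \to \neg q) \to (\neg \neg p \to \neg (q \to p)) vacuously: no world accessible from s1 forces the antecedent \neg \neg q \to \neg q.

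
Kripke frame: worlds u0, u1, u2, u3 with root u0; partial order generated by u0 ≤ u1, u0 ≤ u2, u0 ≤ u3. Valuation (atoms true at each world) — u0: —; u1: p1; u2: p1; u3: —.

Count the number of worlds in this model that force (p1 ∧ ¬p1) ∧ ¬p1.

0

u0: does not force it — u0 ⊮ (p1 ∧ ¬p1) ∧ ¬p1 since u0 fails p1 ∧ ¬p1.
u1: does not force it — u1 ⊮ (p1 ∧ ¬p1) ∧ ¬p1 since u1 fails p1 ∧ ¬p1.
u2: does not force it — u2 ⊮ (p1 ∧ ¬p1) ∧ ¬p1 since u2 fails p1 ∧ ¬p1.
u3: does not force it.
Worlds forcing the formula: { }.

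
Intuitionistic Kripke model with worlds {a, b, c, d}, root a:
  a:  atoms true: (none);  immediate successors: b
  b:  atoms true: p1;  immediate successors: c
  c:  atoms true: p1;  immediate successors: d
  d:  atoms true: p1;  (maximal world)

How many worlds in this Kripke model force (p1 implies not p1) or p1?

a: does not force it — a does not force (p1 implies not p1) or p1: neither disjunct is forced at a.
b: forces it.
c: forces it.
d: forces it.
Worlds forcing the formula: {b, c, d}.

3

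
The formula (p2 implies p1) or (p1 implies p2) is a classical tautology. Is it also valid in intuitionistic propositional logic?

No

This is the Gödel–Dummett linearity axiom, which is not intuitionistically valid.
A Kripke countermodel: worlds u, v, w; order generated by u <= v, u <= w; atoms true at each world — u:{}; v:{p2}; w:{p1}.
u does not force (p2 implies p1) or (p1 implies p2): neither disjunct is forced at u.
u does not force p2 implies p1: at the accessible world v, v forces p2 but v does not force p1.
v lacks atom p1, so v does not force p1.
So the root u does not force the formula.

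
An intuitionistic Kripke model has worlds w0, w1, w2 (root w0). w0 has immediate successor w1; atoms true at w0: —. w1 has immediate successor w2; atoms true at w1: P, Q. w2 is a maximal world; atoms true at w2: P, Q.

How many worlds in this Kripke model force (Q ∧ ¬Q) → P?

3

w0: forces it.
w1: forces it.
w2: forces it.
Worlds forcing the formula: {w0, w1, w2}.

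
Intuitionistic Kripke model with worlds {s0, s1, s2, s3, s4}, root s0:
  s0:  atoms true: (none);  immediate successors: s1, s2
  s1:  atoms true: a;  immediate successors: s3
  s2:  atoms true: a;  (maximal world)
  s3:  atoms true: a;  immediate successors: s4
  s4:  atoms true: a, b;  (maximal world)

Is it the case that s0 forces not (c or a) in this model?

s0 does not force not (c or a) since s1 is accessible from s0 and s1 forces c or a.
s1 forces c or a via the disjunct a.

No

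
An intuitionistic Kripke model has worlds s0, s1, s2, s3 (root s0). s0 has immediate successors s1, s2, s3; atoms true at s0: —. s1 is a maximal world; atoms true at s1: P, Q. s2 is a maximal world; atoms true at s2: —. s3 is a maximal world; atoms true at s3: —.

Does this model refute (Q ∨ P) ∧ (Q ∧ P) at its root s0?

Yes

s0 ⊮ (Q ∨ P) ∧ (Q ∧ P) since s0 fails Q ∨ P.
So the root s0 does not force (Q ∨ P) ∧ (Q ∧ P); the model is a countermodel.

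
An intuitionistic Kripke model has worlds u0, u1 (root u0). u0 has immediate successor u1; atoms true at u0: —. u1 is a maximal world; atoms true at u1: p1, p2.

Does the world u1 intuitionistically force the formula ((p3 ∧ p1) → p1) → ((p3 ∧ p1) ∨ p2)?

u1 ⊩ ((p3 ∧ p1) → p1) → ((p3 ∧ p1) ∨ p2): every world accessible from u1 that forces (p3 ∧ p1) → p1 (namely u1) also forces (p3 ∧ p1) ∨ p2.

Yes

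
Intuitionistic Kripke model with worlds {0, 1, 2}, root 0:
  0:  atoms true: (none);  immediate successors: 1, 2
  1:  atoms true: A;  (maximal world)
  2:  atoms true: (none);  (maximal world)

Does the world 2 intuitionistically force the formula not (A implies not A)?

No

2 does not force not (A implies not A) since 2 is accessible from 2 and 2 forces A implies not A.
2 forces A implies not A vacuously: no world accessible from 2 forces the antecedent A.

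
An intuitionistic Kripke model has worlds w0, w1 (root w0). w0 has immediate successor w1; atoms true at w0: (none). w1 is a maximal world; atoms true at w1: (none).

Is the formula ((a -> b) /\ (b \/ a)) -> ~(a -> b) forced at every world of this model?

Yes

w0 ||- ((a -> b) /\ (b \/ a)) -> ~(a -> b) vacuously: no world accessible from w0 forces the antecedent (a -> b) /\ (b \/ a).
Since the root w0 forces ((a -> b) /\ (b \/ a)) -> ~(a -> b) and forcing is persistent (monotone upward), every world forces it.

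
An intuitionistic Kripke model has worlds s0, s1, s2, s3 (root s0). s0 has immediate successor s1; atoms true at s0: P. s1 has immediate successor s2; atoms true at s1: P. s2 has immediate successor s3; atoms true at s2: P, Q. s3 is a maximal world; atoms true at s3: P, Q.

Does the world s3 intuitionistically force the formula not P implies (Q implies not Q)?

s3 forces not P implies (Q implies not Q) vacuously: no world accessible from s3 forces the antecedent not P.

Yes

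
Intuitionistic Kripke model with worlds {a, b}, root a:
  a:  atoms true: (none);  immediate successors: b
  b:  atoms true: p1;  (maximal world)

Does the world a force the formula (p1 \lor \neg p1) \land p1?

a \nVdash (p1 \lor \neg p1) \land p1 since a fails p1 \lor \neg p1.

No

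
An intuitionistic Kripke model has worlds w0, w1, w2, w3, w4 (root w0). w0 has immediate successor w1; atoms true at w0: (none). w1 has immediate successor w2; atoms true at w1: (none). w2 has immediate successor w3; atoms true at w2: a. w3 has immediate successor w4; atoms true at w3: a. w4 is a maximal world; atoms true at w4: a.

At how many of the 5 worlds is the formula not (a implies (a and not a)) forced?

w0: forces it.
w1: forces it.
w2: forces it.
w3: forces it.
w4: forces it.
Worlds forcing the formula: {w0, w1, w2, w3, w4}.

5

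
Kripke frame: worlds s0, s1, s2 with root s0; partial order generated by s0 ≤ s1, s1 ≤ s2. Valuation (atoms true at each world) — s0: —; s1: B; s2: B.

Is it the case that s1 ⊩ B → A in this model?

No

s1 ⊮ B → A: already at s1 itself, s1 ⊩ B but s1 ⊮ A.
s1 lacks atom A, so s1 ⊮ A.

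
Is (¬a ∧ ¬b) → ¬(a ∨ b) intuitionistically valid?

This is a constructively valid De Morgan direction (conjunction of negations to negated disjunction), which is intuitionistically derivable.
If both ¬a and ¬b hold at a world, no accessible world forces a or forces b, so none forces a ∨ b.

Yes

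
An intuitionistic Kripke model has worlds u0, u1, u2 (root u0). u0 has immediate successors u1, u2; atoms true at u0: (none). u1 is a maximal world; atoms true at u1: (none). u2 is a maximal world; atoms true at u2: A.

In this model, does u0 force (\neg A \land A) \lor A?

u0 \nVdash (\neg A \land A) \lor A: neither disjunct is forced at u0.
u0 \nVdash \neg A \land A since u0 fails \neg A.

No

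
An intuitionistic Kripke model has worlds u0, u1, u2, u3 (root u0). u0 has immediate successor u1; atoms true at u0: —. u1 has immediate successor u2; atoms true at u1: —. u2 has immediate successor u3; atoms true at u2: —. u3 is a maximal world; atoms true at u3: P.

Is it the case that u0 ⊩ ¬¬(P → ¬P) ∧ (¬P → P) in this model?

No

u0 ⊮ ¬¬(P → ¬P) ∧ (¬P → P) since u0 fails ¬¬(P → ¬P).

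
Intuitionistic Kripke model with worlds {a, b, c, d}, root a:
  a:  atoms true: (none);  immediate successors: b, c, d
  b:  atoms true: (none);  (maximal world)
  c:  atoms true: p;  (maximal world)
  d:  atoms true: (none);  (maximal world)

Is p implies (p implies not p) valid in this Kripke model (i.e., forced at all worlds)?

No

Not every world: a does not force p implies (p implies not p).
a does not force p implies (p implies not p): at the accessible world c, c forces p but c does not force p implies not p.
c does not force p implies not p: already at c itself, c forces p but c does not force not p.
c does not force not p since c is accessible from c and c forces p.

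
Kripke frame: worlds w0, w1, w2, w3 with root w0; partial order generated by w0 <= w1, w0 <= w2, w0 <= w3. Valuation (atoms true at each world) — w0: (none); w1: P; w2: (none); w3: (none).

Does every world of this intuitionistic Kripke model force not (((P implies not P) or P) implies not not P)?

Not every world: w0 does not force not (((P implies not P) or P) implies not not P).
w0 does not force not (((P implies not P) or P) implies not not P) since w1 is accessible from w0 and w1 forces ((P implies not P) or P) implies not not P.
w1 forces ((P implies not P) or P) implies not not P: every world accessible from w1 that forces (P implies not P) or P (namely w1) also forces not not P.

No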